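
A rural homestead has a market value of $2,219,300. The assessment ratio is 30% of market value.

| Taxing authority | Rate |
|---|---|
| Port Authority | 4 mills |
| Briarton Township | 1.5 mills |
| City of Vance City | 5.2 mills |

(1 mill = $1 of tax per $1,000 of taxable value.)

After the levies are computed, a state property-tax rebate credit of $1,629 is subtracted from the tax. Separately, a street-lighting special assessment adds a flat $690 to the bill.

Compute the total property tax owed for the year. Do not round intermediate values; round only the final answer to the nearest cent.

Assessed value = $2,219,300 × 0.3 = $665,790
Port Authority: $665,790 × 0.004 = $2,663.16
Briarton Township: $665,790 × 0.0015 = $998.685
City of Vance City: $665,790 × 0.0052 = $3,462.108
Levies subtotal = $7,123.953
After credit = $7,123.953 − $1,629 = $5,494.953
Total = $5,494.953 + $690 = $6,184.953

$6,184.95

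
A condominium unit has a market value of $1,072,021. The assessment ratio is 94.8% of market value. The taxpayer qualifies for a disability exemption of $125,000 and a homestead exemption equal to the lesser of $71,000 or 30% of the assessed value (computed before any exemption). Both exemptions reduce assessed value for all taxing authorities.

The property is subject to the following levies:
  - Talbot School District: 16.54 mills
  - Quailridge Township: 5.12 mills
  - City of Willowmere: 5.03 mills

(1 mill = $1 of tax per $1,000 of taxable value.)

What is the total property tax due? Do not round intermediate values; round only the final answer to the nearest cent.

$21,893.16

Assessed value = $1,072,021 × 0.948 = $1,016,275.908
Homestead exemption = min($71,000, 30% × $1,016,275.908) = min($71,000, $304,882.7724) = $71,000 (dollar cap binds)
Taxable value = $1,016,275.908 − $125,000 − $71,000 = $820,275.908
Talbot School District: $820,275.908 × 0.01654 = $13,567.36351832
Quailridge Township: $820,275.908 × 0.00512 = $4,199.81264896
City of Willowmere: $820,275.908 × 0.00503 = $4,125.98781724
Total = $21,893.16398452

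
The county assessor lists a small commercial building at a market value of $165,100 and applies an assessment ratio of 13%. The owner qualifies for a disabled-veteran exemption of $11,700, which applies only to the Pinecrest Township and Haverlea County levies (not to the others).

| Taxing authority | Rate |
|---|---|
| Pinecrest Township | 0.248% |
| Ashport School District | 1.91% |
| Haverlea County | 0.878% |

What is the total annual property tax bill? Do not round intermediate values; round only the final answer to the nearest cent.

$519.87

Assessed value = $165,100 × 0.13 = $21,463
Pinecrest Township: ($21,463 − $11,700) × 0.00248 = $9,763 × 0.00248 = $24.21224
Ashport School District: $21,463 × 0.0191 = $409.9433
Haverlea County: ($21,463 − $11,700) × 0.00878 = $9,763 × 0.00878 = $85.71914
Total = $519.87468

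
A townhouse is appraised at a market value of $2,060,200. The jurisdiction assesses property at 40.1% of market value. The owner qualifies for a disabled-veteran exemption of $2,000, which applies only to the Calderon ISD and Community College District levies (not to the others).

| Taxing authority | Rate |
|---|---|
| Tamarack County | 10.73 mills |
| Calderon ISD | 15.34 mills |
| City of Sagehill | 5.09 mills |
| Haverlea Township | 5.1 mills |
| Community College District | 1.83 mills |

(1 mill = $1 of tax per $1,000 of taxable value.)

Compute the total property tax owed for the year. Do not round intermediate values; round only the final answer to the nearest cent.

Assessed value = $2,060,200 × 0.401 = $826,140.2
Tamarack County: $826,140.2 × 0.01073 = $8,864.484346
Calderon ISD: ($826,140.2 − $2,000) × 0.01534 = $824,140.2 × 0.01534 = $12,642.310668
City of Sagehill: $826,140.2 × 0.00509 = $4,205.053618
Haverlea Township: $826,140.2 × 0.0051 = $4,213.31502
Community College District: ($826,140.2 − $2,000) × 0.00183 = $824,140.2 × 0.00183 = $1,508.176566
Total = $31,433.340218

$31,433.34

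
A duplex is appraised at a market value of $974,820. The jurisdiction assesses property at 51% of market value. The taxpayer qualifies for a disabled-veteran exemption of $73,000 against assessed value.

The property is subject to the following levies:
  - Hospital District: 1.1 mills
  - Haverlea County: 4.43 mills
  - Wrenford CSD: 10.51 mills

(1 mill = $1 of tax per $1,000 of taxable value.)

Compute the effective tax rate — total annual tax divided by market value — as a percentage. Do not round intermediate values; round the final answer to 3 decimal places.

Assessed value = $974,820 × 0.51 = $497,158.2
Taxable value = $497,158.2 − $73,000 = $424,158.2
Hospital District: $424,158.2 × 0.0011 = $466.57402
Haverlea County: $424,158.2 × 0.00443 = $1,879.020826
Wrenford CSD: $424,158.2 × 0.01051 = $4,457.902682
Total tax = $6,803.497528
Effective rate = $6,803.497528 ÷ $974,820 = 0.698% of market value

0.698%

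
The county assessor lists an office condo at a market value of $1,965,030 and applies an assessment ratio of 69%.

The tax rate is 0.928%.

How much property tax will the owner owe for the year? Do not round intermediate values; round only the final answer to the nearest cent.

Assessed value = $1,965,030 × 0.69 = $1,355,870.7
Tax = $1,355,870.7 × 0.00928 = $12,582.480096

$12,582.48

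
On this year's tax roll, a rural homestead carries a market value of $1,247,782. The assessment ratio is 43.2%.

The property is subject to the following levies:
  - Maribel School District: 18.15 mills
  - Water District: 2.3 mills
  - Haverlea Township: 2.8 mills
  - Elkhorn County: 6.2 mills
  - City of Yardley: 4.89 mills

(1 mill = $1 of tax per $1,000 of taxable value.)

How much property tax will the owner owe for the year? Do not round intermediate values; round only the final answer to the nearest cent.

Assessed value = $1,247,782 × 0.432 = $539,041.824
Maribel School District: $539,041.824 × 0.01815 = $9,783.6091056
Water District: $539,041.824 × 0.0023 = $1,239.7961952
Haverlea Township: $539,041.824 × 0.0028 = $1,509.3171072
Elkhorn County: $539,041.824 × 0.0062 = $3,342.0593088
City of Yardley: $539,041.824 × 0.00489 = $2,635.91451936
Total = $9,783.6091056 + $1,239.7961952 + $1,509.3171072 + $3,342.0593088 + $2,635.91451936 = $18,510.69623616

$18,510.70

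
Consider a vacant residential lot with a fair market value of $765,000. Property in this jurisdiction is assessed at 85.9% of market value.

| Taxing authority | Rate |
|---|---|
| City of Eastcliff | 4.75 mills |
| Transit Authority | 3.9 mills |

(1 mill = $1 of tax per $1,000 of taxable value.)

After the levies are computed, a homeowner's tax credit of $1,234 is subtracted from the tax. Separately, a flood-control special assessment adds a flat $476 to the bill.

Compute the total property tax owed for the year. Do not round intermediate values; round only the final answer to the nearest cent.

Assessed value = $765,000 × 0.859 = $657,135
City of Eastcliff: $657,135 × 0.00475 = $3,121.39125
Transit Authority: $657,135 × 0.0039 = $2,562.8265
Levies subtotal = $5,684.21775
After credit = $5,684.21775 − $1,234 = $4,450.21775
Total = $4,450.21775 + $476 = $4,926.21775

$4,926.22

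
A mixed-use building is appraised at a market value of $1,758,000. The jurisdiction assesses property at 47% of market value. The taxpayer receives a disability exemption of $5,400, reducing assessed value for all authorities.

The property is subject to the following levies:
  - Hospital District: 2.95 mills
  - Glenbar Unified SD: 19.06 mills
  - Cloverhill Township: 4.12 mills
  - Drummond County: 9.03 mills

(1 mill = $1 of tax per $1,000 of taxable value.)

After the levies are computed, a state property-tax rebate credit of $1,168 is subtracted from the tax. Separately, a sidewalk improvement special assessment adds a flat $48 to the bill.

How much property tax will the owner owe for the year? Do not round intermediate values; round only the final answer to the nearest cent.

Assessed value = $1,758,000 × 0.47 = $826,260
Taxable value = $826,260 − $5,400 = $820,860
Hospital District: $820,860 × 0.00295 = $2,421.537
Glenbar Unified SD: $820,860 × 0.01906 = $15,645.5916
Cloverhill Township: $820,860 × 0.00412 = $3,381.9432
Drummond County: $820,860 × 0.00903 = $7,412.3658
Levies subtotal = $28,861.4376
After credit = $28,861.4376 − $1,168 = $27,693.4376
Total = $27,693.4376 + $48 = $27,741.4376

$27,741.44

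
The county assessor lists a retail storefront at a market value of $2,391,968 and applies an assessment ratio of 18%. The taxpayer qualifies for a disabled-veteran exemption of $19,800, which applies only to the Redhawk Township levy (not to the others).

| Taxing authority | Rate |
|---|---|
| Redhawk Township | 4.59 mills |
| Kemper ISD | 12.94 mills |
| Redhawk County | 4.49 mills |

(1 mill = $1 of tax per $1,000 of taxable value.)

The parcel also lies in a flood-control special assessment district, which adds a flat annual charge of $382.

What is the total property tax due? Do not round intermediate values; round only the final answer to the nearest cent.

$9,771.92

Assessed value = $2,391,968 × 0.18 = $430,554.24
Redhawk Township: ($430,554.24 − $19,800) × 0.00459 = $410,754.24 × 0.00459 = $1,885.3619616
Kemper ISD: $430,554.24 × 0.01294 = $5,571.3718656
Redhawk County: $430,554.24 × 0.00449 = $1,933.1885376
Levies subtotal = $9,389.9223648
Total = $9,389.9223648 + $382 = $9,771.9223648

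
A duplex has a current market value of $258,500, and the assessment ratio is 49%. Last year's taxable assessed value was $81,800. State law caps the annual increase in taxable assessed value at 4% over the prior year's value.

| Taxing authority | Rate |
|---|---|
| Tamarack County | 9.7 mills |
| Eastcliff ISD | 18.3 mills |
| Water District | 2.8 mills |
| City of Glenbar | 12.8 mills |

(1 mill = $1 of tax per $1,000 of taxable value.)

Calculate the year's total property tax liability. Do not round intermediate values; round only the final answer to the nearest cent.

$3,709.14

Uncapped assessed value = $258,500 × 0.49 = $126,665
Cap limit = $81,800 × 1.04 = $85,072
Taxable assessed value = min($126,665, $85,072) = $85,072 (cap binds)
Tamarack County: $85,072 × 0.0097 = $825.1984
Eastcliff ISD: $85,072 × 0.0183 = $1,556.8176
Water District: $85,072 × 0.0028 = $238.2016
City of Glenbar: $85,072 × 0.0128 = $1,088.9216
Total = $3,709.1392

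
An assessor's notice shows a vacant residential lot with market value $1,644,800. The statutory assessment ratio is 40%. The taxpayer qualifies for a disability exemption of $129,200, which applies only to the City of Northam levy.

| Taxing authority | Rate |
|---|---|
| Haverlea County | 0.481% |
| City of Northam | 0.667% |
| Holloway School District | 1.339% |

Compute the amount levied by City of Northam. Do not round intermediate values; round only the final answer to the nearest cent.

Assessed value = $1,644,800 × 0.4 = $657,920
City of Northam taxable value = $657,920 − $129,200 = $528,720
City of Northam levy = $528,720 × 0.00667 = $3,526.5624

$3,526.56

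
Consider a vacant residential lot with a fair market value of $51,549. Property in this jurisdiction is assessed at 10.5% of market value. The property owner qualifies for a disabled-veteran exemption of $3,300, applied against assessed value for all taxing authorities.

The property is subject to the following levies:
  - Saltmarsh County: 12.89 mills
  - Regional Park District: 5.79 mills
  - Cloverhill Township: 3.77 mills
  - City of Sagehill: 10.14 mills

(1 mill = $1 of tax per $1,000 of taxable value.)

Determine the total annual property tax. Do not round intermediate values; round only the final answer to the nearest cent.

$68.85

Assessed value = $51,549 × 0.105 = $5,412.645
Taxable value = $5,412.645 − $3,300 = $2,112.645
Saltmarsh County: $2,112.645 × 0.01289 = $27.23199405
Regional Park District: $2,112.645 × 0.00579 = $12.23221455
Cloverhill Township: $2,112.645 × 0.00377 = $7.96467165
City of Sagehill: $2,112.645 × 0.01014 = $21.4222203
Total = $27.23199405 + $12.23221455 + $7.96467165 + $21.4222203 = $68.85110055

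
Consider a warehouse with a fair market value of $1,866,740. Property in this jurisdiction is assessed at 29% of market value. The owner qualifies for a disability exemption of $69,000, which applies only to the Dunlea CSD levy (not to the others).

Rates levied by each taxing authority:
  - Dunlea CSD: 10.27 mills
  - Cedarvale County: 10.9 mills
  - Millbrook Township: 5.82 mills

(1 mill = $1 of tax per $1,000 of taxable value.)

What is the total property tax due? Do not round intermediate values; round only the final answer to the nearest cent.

Assessed value = $1,866,740 × 0.29 = $541,354.6
Dunlea CSD: ($541,354.6 − $69,000) × 0.01027 = $472,354.6 × 0.01027 = $4,851.081742
Cedarvale County: $541,354.6 × 0.0109 = $5,900.76514
Millbrook Township: $541,354.6 × 0.00582 = $3,150.683772
Total = $13,902.530654

$13,902.53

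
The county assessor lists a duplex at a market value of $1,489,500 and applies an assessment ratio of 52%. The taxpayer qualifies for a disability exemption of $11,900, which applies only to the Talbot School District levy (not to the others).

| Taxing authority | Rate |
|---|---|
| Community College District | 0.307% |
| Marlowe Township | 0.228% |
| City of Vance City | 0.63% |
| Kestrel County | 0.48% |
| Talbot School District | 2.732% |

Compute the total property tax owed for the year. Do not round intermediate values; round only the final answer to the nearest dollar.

$33,577

Assessed value = $1,489,500 × 0.52 = $774,540
Community College District: $774,540 × 0.00307 = $2,377.8378
Marlowe Township: $774,540 × 0.00228 = $1,765.9512
City of Vance City: $774,540 × 0.0063 = $4,879.602
Kestrel County: $774,540 × 0.0048 = $3,717.792
Talbot School District: ($774,540 − $11,900) × 0.02732 = $762,640 × 0.02732 = $20,835.3248
Total = $33,576.5078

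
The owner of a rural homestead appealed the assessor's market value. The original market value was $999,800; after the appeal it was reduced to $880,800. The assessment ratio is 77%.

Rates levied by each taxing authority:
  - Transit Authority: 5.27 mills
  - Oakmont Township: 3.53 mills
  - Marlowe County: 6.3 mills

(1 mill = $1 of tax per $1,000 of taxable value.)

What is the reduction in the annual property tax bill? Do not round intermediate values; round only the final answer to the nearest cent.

$1,383.61

Old assessed value = $999,800 × 0.77 = $769,846
New assessed value = $880,800 × 0.77 = $678,216
Combined rate = 0.00527 + 0.00353 + 0.0063 = 0.0151
Old tax = $769,846 × 0.0151 = $11,624.6746
New tax = $678,216 × 0.0151 = $10,241.0616
Reduction = $11,624.6746 − $10,241.0616 = $1,383.613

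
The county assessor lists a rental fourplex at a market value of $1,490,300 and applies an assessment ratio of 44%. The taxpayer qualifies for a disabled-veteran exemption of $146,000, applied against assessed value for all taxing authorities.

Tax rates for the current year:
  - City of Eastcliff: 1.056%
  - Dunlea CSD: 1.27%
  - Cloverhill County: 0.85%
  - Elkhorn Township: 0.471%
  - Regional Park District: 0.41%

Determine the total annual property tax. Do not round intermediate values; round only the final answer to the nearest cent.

Assessed value = $1,490,300 × 0.44 = $655,732
Taxable value = $655,732 − $146,000 = $509,732
City of Eastcliff: $509,732 × 0.01056 = $5,382.76992
Dunlea CSD: $509,732 × 0.0127 = $6,473.5964
Cloverhill County: $509,732 × 0.0085 = $4,332.722
Elkhorn Township: $509,732 × 0.00471 = $2,400.83772
Regional Park District: $509,732 × 0.0041 = $2,089.9012
Total = $5,382.76992 + $6,473.5964 + $4,332.722 + $2,400.83772 + $2,089.9012 = $20,679.82724

$20,679.83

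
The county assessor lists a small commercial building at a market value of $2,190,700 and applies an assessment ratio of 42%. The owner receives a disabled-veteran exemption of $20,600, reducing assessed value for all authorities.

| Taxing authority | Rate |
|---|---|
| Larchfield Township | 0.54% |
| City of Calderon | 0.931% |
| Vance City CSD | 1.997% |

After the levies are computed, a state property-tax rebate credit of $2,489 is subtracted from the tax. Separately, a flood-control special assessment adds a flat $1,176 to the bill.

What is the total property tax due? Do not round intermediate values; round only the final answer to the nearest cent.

Assessed value = $2,190,700 × 0.42 = $920,094
Taxable value = $920,094 − $20,600 = $899,494
Larchfield Township: $899,494 × 0.0054 = $4,857.2676
City of Calderon: $899,494 × 0.00931 = $8,374.28914
Vance City CSD: $899,494 × 0.01997 = $17,962.89518
Levies subtotal = $31,194.45192
After credit = $31,194.45192 − $2,489 = $28,705.45192
Total = $28,705.45192 + $1,176 = $29,881.45192

$29,881.45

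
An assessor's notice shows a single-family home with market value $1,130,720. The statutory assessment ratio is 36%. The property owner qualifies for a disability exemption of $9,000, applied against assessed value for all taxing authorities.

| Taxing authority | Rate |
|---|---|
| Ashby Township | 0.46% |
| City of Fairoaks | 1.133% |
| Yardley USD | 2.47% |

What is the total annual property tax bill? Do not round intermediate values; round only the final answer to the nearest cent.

Assessed value = $1,130,720 × 0.36 = $407,059.2
Taxable value = $407,059.2 − $9,000 = $398,059.2
Ashby Township: $398,059.2 × 0.0046 = $1,831.07232
City of Fairoaks: $398,059.2 × 0.01133 = $4,510.010736
Yardley USD: $398,059.2 × 0.0247 = $9,832.06224
Total = $1,831.07232 + $4,510.010736 + $9,832.06224 = $16,173.145296

$16,173.15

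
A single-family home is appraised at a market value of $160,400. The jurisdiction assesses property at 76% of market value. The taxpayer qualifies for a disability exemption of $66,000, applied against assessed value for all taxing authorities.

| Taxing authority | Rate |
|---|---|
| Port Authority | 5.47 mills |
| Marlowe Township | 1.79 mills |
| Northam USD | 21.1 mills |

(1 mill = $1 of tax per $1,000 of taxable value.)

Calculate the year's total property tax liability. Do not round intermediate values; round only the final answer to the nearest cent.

$1,585.44

Assessed value = $160,400 × 0.76 = $121,904
Taxable value = $121,904 − $66,000 = $55,904
Port Authority: $55,904 × 0.00547 = $305.79488
Marlowe Township: $55,904 × 0.00179 = $100.06816
Northam USD: $55,904 × 0.0211 = $1,179.5744
Total = $305.79488 + $100.06816 + $1,179.5744 = $1,585.43744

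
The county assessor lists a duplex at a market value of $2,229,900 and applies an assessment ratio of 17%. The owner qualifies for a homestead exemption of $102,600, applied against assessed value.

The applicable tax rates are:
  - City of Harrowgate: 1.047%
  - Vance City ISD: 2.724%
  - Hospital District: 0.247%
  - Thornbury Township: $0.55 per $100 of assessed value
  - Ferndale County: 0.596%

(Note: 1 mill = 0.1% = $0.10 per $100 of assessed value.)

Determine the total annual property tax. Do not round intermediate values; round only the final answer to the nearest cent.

Assessed value = $2,229,900 × 0.17 = $379,083
Taxable value = $379,083 − $102,600 = $276,483
City of Harrowgate: $276,483 × 0.01047 = $2,894.77701
Vance City ISD: $276,483 × 0.02724 = $7,531.39692
Hospital District: $276,483 × 0.00247 = $682.91301
Thornbury Township: $276,483 × 0.0055 = $1,520.6565
Ferndale County: $276,483 × 0.00596 = $1,647.83868
Total = $14,277.58212

$14,277.58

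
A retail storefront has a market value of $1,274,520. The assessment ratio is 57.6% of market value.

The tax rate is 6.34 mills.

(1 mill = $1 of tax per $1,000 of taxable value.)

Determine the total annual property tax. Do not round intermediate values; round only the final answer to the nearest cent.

Assessed value = $1,274,520 × 0.576 = $734,123.52
Tax = $734,123.52 × 0.00634 = $4,654.3431168

$4,654.34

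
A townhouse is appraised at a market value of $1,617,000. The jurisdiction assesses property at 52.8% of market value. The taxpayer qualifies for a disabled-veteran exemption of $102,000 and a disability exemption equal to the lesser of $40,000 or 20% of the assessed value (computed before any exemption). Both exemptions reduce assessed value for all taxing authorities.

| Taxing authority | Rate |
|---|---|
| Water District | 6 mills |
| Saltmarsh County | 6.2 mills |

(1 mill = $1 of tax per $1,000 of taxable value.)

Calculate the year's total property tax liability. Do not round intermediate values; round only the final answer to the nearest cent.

Assessed value = $1,617,000 × 0.528 = $853,776
Disability exemption = min($40,000, 20% × $853,776) = min($40,000, $170,755.2) = $40,000 (dollar cap binds)
Taxable value = $853,776 − $102,000 − $40,000 = $711,776
Water District: $711,776 × 0.006 = $4,270.656
Saltmarsh County: $711,776 × 0.0062 = $4,413.0112
Total = $8,683.6672

$8,683.67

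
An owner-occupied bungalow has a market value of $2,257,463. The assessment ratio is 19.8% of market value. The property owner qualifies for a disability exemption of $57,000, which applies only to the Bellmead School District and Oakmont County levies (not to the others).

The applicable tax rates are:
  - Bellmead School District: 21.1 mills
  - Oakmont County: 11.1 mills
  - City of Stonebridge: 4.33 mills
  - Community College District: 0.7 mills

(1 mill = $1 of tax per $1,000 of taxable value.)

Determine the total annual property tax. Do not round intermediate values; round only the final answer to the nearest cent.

Assessed value = $2,257,463 × 0.198 = $446,977.674
Bellmead School District: ($446,977.674 − $57,000) × 0.0211 = $389,977.674 × 0.0211 = $8,228.5289214
Oakmont County: ($446,977.674 − $57,000) × 0.0111 = $389,977.674 × 0.0111 = $4,328.7521814
City of Stonebridge: $446,977.674 × 0.00433 = $1,935.41332842
Community College District: $446,977.674 × 0.0007 = $312.8843718
Total = $14,805.57880302

$14,805.58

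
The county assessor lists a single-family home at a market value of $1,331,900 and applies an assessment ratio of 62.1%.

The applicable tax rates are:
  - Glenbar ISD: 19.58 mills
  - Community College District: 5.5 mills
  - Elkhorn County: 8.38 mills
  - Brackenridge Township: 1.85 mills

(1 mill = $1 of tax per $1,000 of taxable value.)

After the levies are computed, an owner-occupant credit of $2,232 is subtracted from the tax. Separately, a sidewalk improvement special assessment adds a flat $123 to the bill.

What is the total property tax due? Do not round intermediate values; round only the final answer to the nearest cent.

$27,096.25

Assessed value = $1,331,900 × 0.621 = $827,109.9
Glenbar ISD: $827,109.9 × 0.01958 = $16,194.811842
Community College District: $827,109.9 × 0.0055 = $4,549.10445
Elkhorn County: $827,109.9 × 0.00838 = $6,931.180962
Brackenridge Township: $827,109.9 × 0.00185 = $1,530.153315
Levies subtotal = $29,205.250569
After credit = $29,205.250569 − $2,232 = $26,973.250569
Total = $26,973.250569 + $123 = $27,096.250569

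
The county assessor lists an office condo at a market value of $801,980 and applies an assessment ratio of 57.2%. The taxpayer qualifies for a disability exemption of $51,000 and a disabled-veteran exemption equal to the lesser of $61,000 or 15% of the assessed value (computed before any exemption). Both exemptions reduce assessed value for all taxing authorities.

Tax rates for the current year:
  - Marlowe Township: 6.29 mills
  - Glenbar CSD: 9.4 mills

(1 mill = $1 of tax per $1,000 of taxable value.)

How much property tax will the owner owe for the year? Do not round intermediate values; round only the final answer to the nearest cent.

$5,440.23

Assessed value = $801,980 × 0.572 = $458,732.56
Disabled-veteran exemption = min($61,000, 15% × $458,732.56) = min($61,000, $68,809.884) = $61,000 (dollar cap binds)
Taxable value = $458,732.56 − $51,000 − $61,000 = $346,732.56
Marlowe Township: $346,732.56 × 0.00629 = $2,180.9478024
Glenbar CSD: $346,732.56 × 0.0094 = $3,259.286064
Total = $5,440.2338664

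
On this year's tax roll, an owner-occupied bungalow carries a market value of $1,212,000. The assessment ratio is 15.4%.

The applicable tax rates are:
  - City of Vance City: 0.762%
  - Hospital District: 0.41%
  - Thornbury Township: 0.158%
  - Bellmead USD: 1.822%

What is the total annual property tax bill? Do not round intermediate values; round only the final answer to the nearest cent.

Assessed value = $1,212,000 × 0.154 = $186,648
City of Vance City: $186,648 × 0.00762 = $1,422.25776
Hospital District: $186,648 × 0.0041 = $765.2568
Thornbury Township: $186,648 × 0.00158 = $294.90384
Bellmead USD: $186,648 × 0.01822 = $3,400.72656
Total = $1,422.25776 + $765.2568 + $294.90384 + $3,400.72656 = $5,883.14496

$5,883.14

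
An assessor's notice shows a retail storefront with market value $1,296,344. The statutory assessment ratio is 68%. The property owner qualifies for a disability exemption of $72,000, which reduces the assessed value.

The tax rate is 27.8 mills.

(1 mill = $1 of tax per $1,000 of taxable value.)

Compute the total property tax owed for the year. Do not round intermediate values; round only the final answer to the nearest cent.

Assessed value = $1,296,344 × 0.68 = $881,513.92
Taxable value = $881,513.92 − $72,000 = $809,513.92
Tax = $809,513.92 × 0.0278 = $22,504.486976

$22,504.49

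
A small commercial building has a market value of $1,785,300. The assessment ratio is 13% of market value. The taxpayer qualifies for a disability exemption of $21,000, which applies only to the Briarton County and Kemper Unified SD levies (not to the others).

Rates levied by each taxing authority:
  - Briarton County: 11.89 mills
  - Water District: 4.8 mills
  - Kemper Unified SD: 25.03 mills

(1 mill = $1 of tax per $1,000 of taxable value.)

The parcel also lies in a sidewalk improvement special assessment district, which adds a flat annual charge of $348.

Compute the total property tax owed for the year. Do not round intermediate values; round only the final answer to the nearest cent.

Assessed value = $1,785,300 × 0.13 = $232,089
Briarton County: ($232,089 − $21,000) × 0.01189 = $211,089 × 0.01189 = $2,509.84821
Water District: $232,089 × 0.0048 = $1,114.0272
Kemper Unified SD: ($232,089 − $21,000) × 0.02503 = $211,089 × 0.02503 = $5,283.55767
Levies subtotal = $8,907.43308
Total = $8,907.43308 + $348 = $9,255.43308

$9,255.43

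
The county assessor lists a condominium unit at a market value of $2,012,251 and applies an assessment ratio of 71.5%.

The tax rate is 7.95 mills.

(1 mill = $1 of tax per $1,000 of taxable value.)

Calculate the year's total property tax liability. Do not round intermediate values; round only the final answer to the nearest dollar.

Assessed value = $2,012,251 × 0.715 = $1,438,759.465
Tax = $1,438,759.465 × 0.00795 = $11,438.13774675

$11,438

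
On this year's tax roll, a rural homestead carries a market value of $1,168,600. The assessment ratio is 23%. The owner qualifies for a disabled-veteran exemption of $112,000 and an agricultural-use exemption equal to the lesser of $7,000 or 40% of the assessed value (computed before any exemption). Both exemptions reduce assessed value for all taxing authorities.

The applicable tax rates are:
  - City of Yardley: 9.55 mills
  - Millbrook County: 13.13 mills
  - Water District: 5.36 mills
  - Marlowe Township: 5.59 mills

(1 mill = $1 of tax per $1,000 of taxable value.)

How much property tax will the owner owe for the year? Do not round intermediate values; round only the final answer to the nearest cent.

Assessed value = $1,168,600 × 0.23 = $268,778
Agricultural-use exemption = min($7,000, 40% × $268,778) = min($7,000, $107,511.2) = $7,000 (dollar cap binds)
Taxable value = $268,778 − $112,000 − $7,000 = $149,778
City of Yardley: $149,778 × 0.00955 = $1,430.3799
Millbrook County: $149,778 × 0.01313 = $1,966.58514
Water District: $149,778 × 0.00536 = $802.81008
Marlowe Township: $149,778 × 0.00559 = $837.25902
Total = $5,037.03414

$5,037.03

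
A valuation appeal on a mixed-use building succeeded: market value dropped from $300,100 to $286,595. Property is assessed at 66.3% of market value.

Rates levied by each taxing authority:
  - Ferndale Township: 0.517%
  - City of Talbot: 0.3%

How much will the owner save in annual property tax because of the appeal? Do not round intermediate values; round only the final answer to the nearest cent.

$73.15

Old assessed value = $300,100 × 0.663 = $198,966.3
New assessed value = $286,595 × 0.663 = $190,012.485
Combined rate = 0.00517 + 0.003 = 0.00817
Old tax = $198,966.3 × 0.00817 = $1,625.554671
New tax = $190,012.485 × 0.00817 = $1,552.40200245
Reduction = $1,625.554671 − $1,552.40200245 = $73.15266855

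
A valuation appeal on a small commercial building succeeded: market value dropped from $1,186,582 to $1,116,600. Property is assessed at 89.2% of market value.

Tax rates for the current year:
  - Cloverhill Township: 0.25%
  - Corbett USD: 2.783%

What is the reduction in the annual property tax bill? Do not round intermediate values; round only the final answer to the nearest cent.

$1,893.32

Old assessed value = $1,186,582 × 0.892 = $1,058,431.144
New assessed value = $1,116,600 × 0.892 = $996,007.2
Combined rate = 0.0025 + 0.02783 = 0.03033
Old tax = $1,058,431.144 × 0.03033 = $32,102.21659752
New tax = $996,007.2 × 0.03033 = $30,208.898376
Reduction = $32,102.21659752 − $30,208.898376 = $1,893.31822152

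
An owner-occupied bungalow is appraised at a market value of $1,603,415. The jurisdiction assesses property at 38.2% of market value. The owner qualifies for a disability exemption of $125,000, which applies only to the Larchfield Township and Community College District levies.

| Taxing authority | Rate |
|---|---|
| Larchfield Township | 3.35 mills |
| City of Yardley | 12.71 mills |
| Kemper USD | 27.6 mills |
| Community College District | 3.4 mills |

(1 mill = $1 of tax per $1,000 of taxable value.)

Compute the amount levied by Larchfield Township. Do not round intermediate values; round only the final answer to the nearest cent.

Assessed value = $1,603,415 × 0.382 = $612,504.53
Larchfield Township taxable value = $612,504.53 − $125,000 = $487,504.53
Larchfield Township levy = $487,504.53 × 0.00335 = $1,633.1401755

$1,633.14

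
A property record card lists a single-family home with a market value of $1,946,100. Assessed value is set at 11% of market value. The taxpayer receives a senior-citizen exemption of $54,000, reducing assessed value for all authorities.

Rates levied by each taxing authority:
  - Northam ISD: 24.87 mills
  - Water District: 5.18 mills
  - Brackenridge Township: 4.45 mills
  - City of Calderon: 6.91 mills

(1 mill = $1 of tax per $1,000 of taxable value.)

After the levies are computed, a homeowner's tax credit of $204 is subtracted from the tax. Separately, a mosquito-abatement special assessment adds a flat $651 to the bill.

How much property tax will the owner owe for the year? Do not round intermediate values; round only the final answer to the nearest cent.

Assessed value = $1,946,100 × 0.11 = $214,071
Taxable value = $214,071 − $54,000 = $160,071
Northam ISD: $160,071 × 0.02487 = $3,980.96577
Water District: $160,071 × 0.00518 = $829.16778
Brackenridge Township: $160,071 × 0.00445 = $712.31595
City of Calderon: $160,071 × 0.00691 = $1,106.09061
Levies subtotal = $6,628.54011
After credit = $6,628.54011 − $204 = $6,424.54011
Total = $6,424.54011 + $651 = $7,075.54011

$7,075.54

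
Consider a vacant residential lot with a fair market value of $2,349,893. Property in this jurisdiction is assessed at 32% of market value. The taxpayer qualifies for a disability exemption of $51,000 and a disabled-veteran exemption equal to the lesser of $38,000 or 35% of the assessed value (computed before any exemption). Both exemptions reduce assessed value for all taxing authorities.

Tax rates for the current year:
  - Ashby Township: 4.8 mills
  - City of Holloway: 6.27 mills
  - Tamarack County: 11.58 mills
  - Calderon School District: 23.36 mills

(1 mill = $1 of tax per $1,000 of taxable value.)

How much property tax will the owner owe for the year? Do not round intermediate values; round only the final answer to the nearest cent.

$30,503.05

Assessed value = $2,349,893 × 0.32 = $751,965.76
Disabled-veteran exemption = min($38,000, 35% × $751,965.76) = min($38,000, $263,188.016) = $38,000 (dollar cap binds)
Taxable value = $751,965.76 − $51,000 − $38,000 = $662,965.76
Ashby Township: $662,965.76 × 0.0048 = $3,182.235648
City of Holloway: $662,965.76 × 0.00627 = $4,156.7953152
Tamarack County: $662,965.76 × 0.01158 = $7,677.1435008
Calderon School District: $662,965.76 × 0.02336 = $15,486.8801536
Total = $30,503.0546176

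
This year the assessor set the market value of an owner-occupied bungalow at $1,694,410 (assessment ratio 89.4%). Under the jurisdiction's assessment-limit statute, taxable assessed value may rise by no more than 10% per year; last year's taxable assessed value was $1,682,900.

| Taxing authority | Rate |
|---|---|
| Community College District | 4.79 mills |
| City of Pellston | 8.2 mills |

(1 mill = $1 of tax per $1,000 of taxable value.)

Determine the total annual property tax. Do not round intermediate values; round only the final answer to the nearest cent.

$19,677.28

Uncapped assessed value = $1,694,410 × 0.894 = $1,514,802.54
Cap limit = $1,682,900 × 1.1 = $1,851,190
Taxable assessed value = min($1,514,802.54, $1,851,190) = $1,514,802.54 (cap does not bind)
Community College District: $1,514,802.54 × 0.00479 = $7,255.9041666
City of Pellston: $1,514,802.54 × 0.0082 = $12,421.380828
Total = $19,677.2849946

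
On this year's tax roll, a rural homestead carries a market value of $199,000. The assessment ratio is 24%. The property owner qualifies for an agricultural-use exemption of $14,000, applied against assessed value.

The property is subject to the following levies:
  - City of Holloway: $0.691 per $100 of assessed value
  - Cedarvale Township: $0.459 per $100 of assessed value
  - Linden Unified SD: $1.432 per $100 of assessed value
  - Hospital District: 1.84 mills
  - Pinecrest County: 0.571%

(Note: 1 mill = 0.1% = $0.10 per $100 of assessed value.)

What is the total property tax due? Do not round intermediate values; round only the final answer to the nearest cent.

Assessed value = $199,000 × 0.24 = $47,760
Taxable value = $47,760 − $14,000 = $33,760
City of Holloway: $33,760 × 0.00691 = $233.2816
Cedarvale Township: $33,760 × 0.00459 = $154.9584
Linden Unified SD: $33,760 × 0.01432 = $483.4432
Hospital District: $33,760 × 0.00184 = $62.1184
Pinecrest County: $33,760 × 0.00571 = $192.7696
Total = $1,126.5712

$1,126.57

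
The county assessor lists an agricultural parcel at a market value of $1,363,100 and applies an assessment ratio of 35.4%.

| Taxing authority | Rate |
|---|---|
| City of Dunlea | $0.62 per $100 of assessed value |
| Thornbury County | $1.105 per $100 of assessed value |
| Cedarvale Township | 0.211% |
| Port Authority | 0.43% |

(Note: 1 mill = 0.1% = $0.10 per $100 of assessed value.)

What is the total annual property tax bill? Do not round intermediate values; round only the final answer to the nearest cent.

Assessed value = $1,363,100 × 0.354 = $482,537.4
City of Dunlea: $482,537.4 × 0.0062 = $2,991.73188
Thornbury County: $482,537.4 × 0.01105 = $5,332.03827
Cedarvale Township: $482,537.4 × 0.00211 = $1,018.153914
Port Authority: $482,537.4 × 0.0043 = $2,074.91082
Total = $11,416.834884

$11,416.83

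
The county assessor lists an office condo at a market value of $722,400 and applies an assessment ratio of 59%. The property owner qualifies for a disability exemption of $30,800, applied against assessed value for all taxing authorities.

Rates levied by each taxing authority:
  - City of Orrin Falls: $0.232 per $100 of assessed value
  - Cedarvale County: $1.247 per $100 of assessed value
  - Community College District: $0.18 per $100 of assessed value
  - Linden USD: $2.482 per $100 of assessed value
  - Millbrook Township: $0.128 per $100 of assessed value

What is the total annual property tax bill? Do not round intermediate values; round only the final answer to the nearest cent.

$16,880.31

Assessed value = $722,400 × 0.59 = $426,216
Taxable value = $426,216 − $30,800 = $395,416
City of Orrin Falls: $395,416 × 0.00232 = $917.36512
Cedarvale County: $395,416 × 0.01247 = $4,930.83752
Community College District: $395,416 × 0.0018 = $711.7488
Linden USD: $395,416 × 0.02482 = $9,814.22512
Millbrook Township: $395,416 × 0.00128 = $506.13248
Total = $917.36512 + $4,930.83752 + $711.7488 + $9,814.22512 + $506.13248 = $16,880.30904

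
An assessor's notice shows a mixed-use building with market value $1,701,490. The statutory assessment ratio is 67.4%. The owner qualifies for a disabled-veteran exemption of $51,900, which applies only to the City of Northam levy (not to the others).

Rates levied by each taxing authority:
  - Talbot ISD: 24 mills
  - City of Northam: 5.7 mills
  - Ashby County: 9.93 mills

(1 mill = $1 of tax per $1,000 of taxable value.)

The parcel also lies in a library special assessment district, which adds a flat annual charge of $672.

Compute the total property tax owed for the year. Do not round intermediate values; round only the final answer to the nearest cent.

Assessed value = $1,701,490 × 0.674 = $1,146,804.26
Talbot ISD: $1,146,804.26 × 0.024 = $27,523.30224
City of Northam: ($1,146,804.26 − $51,900) × 0.0057 = $1,094,904.26 × 0.0057 = $6,240.954282
Ashby County: $1,146,804.26 × 0.00993 = $11,387.7663018
Levies subtotal = $45,152.0228238
Total = $45,152.0228238 + $672 = $45,824.0228238

$45,824.02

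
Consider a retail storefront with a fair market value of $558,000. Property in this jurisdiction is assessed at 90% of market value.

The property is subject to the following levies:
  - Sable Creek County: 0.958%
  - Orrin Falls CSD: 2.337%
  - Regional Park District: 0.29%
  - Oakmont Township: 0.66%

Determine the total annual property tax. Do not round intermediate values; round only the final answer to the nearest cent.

$21,318.39

Assessed value = $558,000 × 0.9 = $502,200
Sable Creek County: $502,200 × 0.00958 = $4,811.076
Orrin Falls CSD: $502,200 × 0.02337 = $11,736.414
Regional Park District: $502,200 × 0.0029 = $1,456.38
Oakmont Township: $502,200 × 0.0066 = $3,314.52
Total = $4,811.076 + $11,736.414 + $1,456.38 + $3,314.52 = $21,318.39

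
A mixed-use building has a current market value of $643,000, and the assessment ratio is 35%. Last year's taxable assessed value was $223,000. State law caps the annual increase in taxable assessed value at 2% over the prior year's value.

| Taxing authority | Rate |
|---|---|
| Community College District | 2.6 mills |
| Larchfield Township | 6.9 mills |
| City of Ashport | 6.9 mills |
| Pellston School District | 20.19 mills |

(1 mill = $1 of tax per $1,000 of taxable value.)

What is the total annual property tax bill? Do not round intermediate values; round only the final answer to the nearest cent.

$8,234.58

Uncapped assessed value = $643,000 × 0.35 = $225,050
Cap limit = $223,000 × 1.02 = $227,460
Taxable assessed value = min($225,050, $227,460) = $225,050 (cap does not bind)
Community College District: $225,050 × 0.0026 = $585.13
Larchfield Township: $225,050 × 0.0069 = $1,552.845
City of Ashport: $225,050 × 0.0069 = $1,552.845
Pellston School District: $225,050 × 0.02019 = $4,543.7595
Total = $8,234.5795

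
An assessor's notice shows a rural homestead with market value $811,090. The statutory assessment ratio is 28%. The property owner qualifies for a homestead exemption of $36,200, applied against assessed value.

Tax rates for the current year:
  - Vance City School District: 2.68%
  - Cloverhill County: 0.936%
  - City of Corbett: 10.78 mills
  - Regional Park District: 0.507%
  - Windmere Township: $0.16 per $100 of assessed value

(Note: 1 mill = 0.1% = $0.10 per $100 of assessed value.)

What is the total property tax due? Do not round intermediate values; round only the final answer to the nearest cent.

Assessed value = $811,090 × 0.28 = $227,105.2
Taxable value = $227,105.2 − $36,200 = $190,905.2
Vance City School District: $190,905.2 × 0.0268 = $5,116.25936
Cloverhill County: $190,905.2 × 0.00936 = $1,786.872672
City of Corbett: $190,905.2 × 0.01078 = $2,057.958056
Regional Park District: $190,905.2 × 0.00507 = $967.889364
Windmere Township: $190,905.2 × 0.0016 = $305.44832
Total = $10,234.427772

$10,234.43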